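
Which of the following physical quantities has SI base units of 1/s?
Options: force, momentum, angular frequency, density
Checking the SI base units of each option:
  force (F = ma): kg·m/s²  ✗
  momentum (p = mv): kg·m/s  ✗
  angular frequency (ω = 2πf): 1/s  ✓ matches
  density (ρ = m/V): kg/m³  ✗

Only angular frequency has units 1/s.

Answer: angular frequency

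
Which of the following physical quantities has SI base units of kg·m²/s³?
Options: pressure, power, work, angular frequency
Checking the SI base units of each option:
  pressure (P = F/A): kg/(m·s²)  ✗
  power (P = W/t): kg·m²/s³  ✓ matches
  work (W = Fd): kg·m²/s²  ✗
  angular frequency (ω = 2πf): 1/s  ✗

Only power has units kg·m²/s³.

Answer: power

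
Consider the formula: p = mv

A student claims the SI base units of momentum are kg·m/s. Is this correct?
Units of each symbol in p = mv:
  m (mass): kg
  v (velocity): m/s

Multiplying the contributions: [kg] · [m/s]
Adding exponents of each base unit: kg: 1, m: 1, s: -1
SI base units of momentum: kg·m/s

The claimed units kg·m/s match the derived units, so the claim is correct.

Answer: Yes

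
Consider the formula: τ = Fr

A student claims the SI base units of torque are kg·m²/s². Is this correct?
Units of each symbol in τ = Fr:
  F (force): kg·m/s²
  r (lever arm): m

Multiplying the contributions: [kg·m/s²] · [m]
Adding exponents of each base unit: kg: 1, m: 2, s: -2
SI base units of torque: kg·m²/s²

The claimed units kg·m²/s² match the derived units, so the claim is correct.

Answer: Yes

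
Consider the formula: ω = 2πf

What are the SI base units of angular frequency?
Units of each symbol in ω = 2πf:
  f (frequency): 1/s
  The factor 2π is dimensionless.

Multiplying the contributions: [1/s]
Adding exponents of each base unit: s: -1
SI base units of angular frequency: 1/s

Answer: 1/s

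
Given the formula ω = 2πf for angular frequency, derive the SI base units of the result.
Units of each symbol in ω = 2πf:
  f (frequency): 1/s
  The factor 2π is dimensionless.

Multiplying the contributions: [1/s]
Adding exponents of each base unit: s: -1
SI base units of angular frequency: 1/s

Answer: 1/s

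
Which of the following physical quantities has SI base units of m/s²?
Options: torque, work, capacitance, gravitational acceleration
Checking the SI base units of each option:
  torque (τ = Fr): kg·m²/s²  ✗
  work (W = Fd): kg·m²/s²  ✗
  capacitance (C = Q/V): s⁴·A²/(kg·m²)  ✗
  gravitational acceleration (g = GM/r²): m/s²  ✓ matches

Only gravitational acceleration has units m/s².

Answer: gravitational acceleration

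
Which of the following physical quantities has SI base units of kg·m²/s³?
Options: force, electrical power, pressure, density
Checking the SI base units of each option:
  force (F = ma): kg·m/s²  ✗
  electrical power (P = IV): kg·m²/s³  ✓ matches
  pressure (P = F/A): kg/(m·s²)  ✗
  density (ρ = m/V): kg/m³  ✗

Only electrical power has units kg·m²/s³.

Answer: electrical power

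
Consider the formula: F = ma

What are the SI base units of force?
Units of each symbol in F = ma:
  m (mass): kg
  a (acceleration): m/s²

Multiplying the contributions: [kg] · [m/s²]
Adding exponents of each base unit: kg: 1, m: 1, s: -2
SI base units of force: kg·m/s²

Answer: kg·m/s²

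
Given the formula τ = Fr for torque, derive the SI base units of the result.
Units of each symbol in τ = Fr:
  F (force): kg·m/s²
  r (lever arm): m

Multiplying the contributions: [kg·m/s²] · [m]
Adding exponents of each base unit: kg: 1, m: 2, s: -2
SI base units of torque: kg·m²/s²

Answer: kg·m²/s²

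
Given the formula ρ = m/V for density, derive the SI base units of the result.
Units of each symbol in ρ = m/V:
  m (mass): kg
  V (volume): m³  → in the denominator, contributes 1/m³

Multiplying the contributions: [kg] · [1/m³]
Adding exponents of each base unit: kg: 1, m: -3
SI base units of density: kg/m³

Answer: kg/m³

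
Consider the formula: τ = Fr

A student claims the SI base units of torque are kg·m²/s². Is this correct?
Units of each symbol in τ = Fr:
  F (force): kg·m/s²
  r (lever arm): m

Multiplying the contributions: [kg·m/s²] · [m]
Adding exponents of each base unit: kg: 1, m: 2, s: -2
SI base units of torque: kg·m²/s²

The claimed units kg·m²/s² match the derived units, so the claim is correct.

Answer: Yes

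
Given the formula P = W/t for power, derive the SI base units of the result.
Units of each symbol in P = W/t:
  W (work): kg·m²/s²
  t (time): s  → in the denominator, contributes 1/s

Multiplying the contributions: [kg·m²/s²] · [1/s]
Adding exponents of each base unit: kg: 1, m: 2, s: -3
SI base units of power: kg·m²/s³

Answer: kg·m²/s³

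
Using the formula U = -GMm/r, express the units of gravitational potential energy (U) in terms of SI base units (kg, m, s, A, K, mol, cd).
Units of each symbol in U = -GMm/r:
  G (gravitational constant): m³/(kg·s²)
  M (mass): kg
  m (mass): kg
  r (distance): m  → in the denominator, contributes 1/m
  The minus sign does not affect the units.

Multiplying the contributions: [m³/(kg·s²)] · [kg] · [kg] · [1/m]
Adding exponents of each base unit: kg: 1, m: 2, s: -2
SI base units of gravitational potential energy: kg·m²/s²

Answer: kg·m²/s²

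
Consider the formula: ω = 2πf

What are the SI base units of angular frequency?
Units of each symbol in ω = 2πf:
  f (frequency): 1/s
  The factor 2π is dimensionless.

Multiplying the contributions: [1/s]
Adding exponents of each base unit: s: -1
SI base units of angular frequency: 1/s

Answer: 1/s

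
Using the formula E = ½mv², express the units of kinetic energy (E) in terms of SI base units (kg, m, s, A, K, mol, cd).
Units of each symbol in E = ½mv²:
  m (mass): kg
  v (speed): m/s  → to the power 2, contributes m²/s²
  The factor ½ is dimensionless.

Multiplying the contributions: [kg] · [m²/s²]
Adding exponents of each base unit: kg: 1, m: 2, s: -2
SI base units of kinetic energy: kg·m²/s²

Answer: kg·m²/s²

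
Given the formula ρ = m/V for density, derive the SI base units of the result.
Units of each symbol in ρ = m/V:
  m (mass): kg
  V (volume): m³  → in the denominator, contributes 1/m³

Multiplying the contributions: [kg] · [1/m³]
Adding exponents of each base unit: kg: 1, m: -3
SI base units of density: kg/m³

Answer: kg/m³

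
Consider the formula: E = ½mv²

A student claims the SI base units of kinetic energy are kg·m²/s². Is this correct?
Units of each symbol in E = ½mv²:
  m (mass): kg
  v (speed): m/s  → to the power 2, contributes m²/s²
  The factor ½ is dimensionless.

Multiplying the contributions: [kg] · [m²/s²]
Adding exponents of each base unit: kg: 1, m: 2, s: -2
SI base units of kinetic energy: kg·m²/s²

The claimed units kg·m²/s² match the derived units, so the claim is correct.

Answer: Yes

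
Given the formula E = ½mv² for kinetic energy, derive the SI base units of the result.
Units of each symbol in E = ½mv²:
  m (mass): kg
  v (speed): m/s  → to the power 2, contributes m²/s²
  The factor ½ is dimensionless.

Multiplying the contributions: [kg] · [m²/s²]
Adding exponents of each base unit: kg: 1, m: 2, s: -2
SI base units of kinetic energy: kg·m²/s²

Answer: kg·m²/s²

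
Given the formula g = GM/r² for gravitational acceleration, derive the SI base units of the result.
Units of each symbol in g = GM/r²:
  G (gravitational constant): m³/(kg·s²)
  M (mass): kg
  r (distance): m  → to the power 2 in the denominator, contributes 1/m²

Multiplying the contributions: [m³/(kg·s²)] · [kg] · [1/m²]
Adding exponents of each base unit: m: 1, s: -2
SI base units of gravitational acceleration: m/s²

Answer: m/s²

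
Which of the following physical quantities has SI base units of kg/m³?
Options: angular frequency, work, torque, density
Checking the SI base units of each option:
  angular frequency (ω = 2πf): 1/s  ✗
  work (W = Fd): kg·m²/s²  ✗
  torque (τ = Fr): kg·m²/s²  ✗
  density (ρ = m/V): kg/m³  ✓ matches

Only density has units kg/m³.

Answer: density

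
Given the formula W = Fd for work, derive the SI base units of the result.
Units of each symbol in W = Fd:
  F (force): kg·m/s²
  d (displacement): m

Multiplying the contributions: [kg·m/s²] · [m]
Adding exponents of each base unit: kg: 1, m: 2, s: -2
SI base units of work: kg·m²/s²

Answer: kg·m²/s²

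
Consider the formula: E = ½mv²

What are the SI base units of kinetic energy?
Units of each symbol in E = ½mv²:
  m (mass): kg
  v (speed): m/s  → to the power 2, contributes m²/s²
  The factor ½ is dimensionless.

Multiplying the contributions: [kg] · [m²/s²]
Adding exponents of each base unit: kg: 1, m: 2, s: -2
SI base units of kinetic energy: kg·m²/s²

Answer: kg·m²/s²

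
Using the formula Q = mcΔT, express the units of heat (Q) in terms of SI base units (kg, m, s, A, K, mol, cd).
Units of each symbol in Q = mcΔT:
  m (mass): kg
  c (specific heat capacity, in J/(kg·K)): m²/(s²·K)
  ΔT (temperature change): K

Multiplying the contributions: [kg] · [m²/(s²·K)] · [K]
Adding exponents of each base unit: kg: 1, m: 2, s: -2
SI base units of heat: kg·m²/s²

Answer: kg·m²/s²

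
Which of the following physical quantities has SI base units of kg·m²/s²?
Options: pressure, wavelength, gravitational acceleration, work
Checking the SI base units of each option:
  pressure (P = F/A): kg/(m·s²)  ✗
  wavelength (λ = v/f): m  ✗
  gravitational acceleration (g = GM/r²): m/s²  ✗
  work (W = Fd): kg·m²/s²  ✓ matches

Only work has units kg·m²/s².

Answer: work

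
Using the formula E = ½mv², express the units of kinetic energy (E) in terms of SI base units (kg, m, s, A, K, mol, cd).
Units of each symbol in E = ½mv²:
  m (mass): kg
  v (speed): m/s  → to the power 2, contributes m²/s²
  The factor ½ is dimensionless.

Multiplying the contributions: [kg] · [m²/s²]
Adding exponents of each base unit: kg: 1, m: 2, s: -2
SI base units of kinetic energy: kg·m²/s²

Answer: kg·m²/s²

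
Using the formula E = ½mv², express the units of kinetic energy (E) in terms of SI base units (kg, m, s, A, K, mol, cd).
Units of each symbol in E = ½mv²:
  m (mass): kg
  v (speed): m/s  → to the power 2, contributes m²/s²
  The factor ½ is dimensionless.

Multiplying the contributions: [kg] · [m²/s²]
Adding exponents of each base unit: kg: 1, m: 2, s: -2
SI base units of kinetic energy: kg·m²/s²

Answer: kg·m²/s²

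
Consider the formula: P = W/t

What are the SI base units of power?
Units of each symbol in P = W/t:
  W (work): kg·m²/s²
  t (time): s  → in the denominator, contributes 1/s

Multiplying the contributions: [kg·m²/s²] · [1/s]
Adding exponents of each base unit: kg: 1, m: 2, s: -3
SI base units of power: kg·m²/s³

Answer: kg·m²/s³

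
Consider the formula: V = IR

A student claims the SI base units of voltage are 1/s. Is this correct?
Units of each symbol in V = IR:
  I (current): A
  R (resistance, in ohms): kg·m²/(s³·A²)

Multiplying the contributions: [A] · [kg·m²/(s³·A²)]
Adding exponents of each base unit: kg: 1, m: 2, s: -3, A: -1
SI base units of voltage: kg·m²/(s³·A)

The claimed units 1/s (exponents s: -1) do not match the derived units kg·m²/(s³·A) (exponents kg: 1, m: 2, s: -3, A: -1), so the claim is incorrect.

Answer: No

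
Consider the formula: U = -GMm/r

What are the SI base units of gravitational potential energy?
Units of each symbol in U = -GMm/r:
  G (gravitational constant): m³/(kg·s²)
  M (mass): kg
  m (mass): kg
  r (distance): m  → in the denominator, contributes 1/m
  The minus sign does not affect the units.

Multiplying the contributions: [m³/(kg·s²)] · [kg] · [kg] · [1/m]
Adding exponents of each base unit: kg: 1, m: 2, s: -2
SI base units of gravitational potential energy: kg·m²/s²

Answer: kg·m²/s²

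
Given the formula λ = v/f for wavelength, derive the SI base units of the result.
Units of each symbol in λ = v/f:
  v (wave speed): m/s
  f (frequency): 1/s  → in the denominator, contributes s

Multiplying the contributions: [m/s] · [s]
Adding exponents of each base unit: m: 1
SI base units of wavelength: m

Answer: m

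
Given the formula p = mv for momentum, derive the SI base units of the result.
Units of each symbol in p = mv:
  m (mass): kg
  v (velocity): m/s

Multiplying the contributions: [kg] · [m/s]
Adding exponents of each base unit: kg: 1, m: 1, s: -1
SI base units of momentum: kg·m/s

Answer: kg·m/s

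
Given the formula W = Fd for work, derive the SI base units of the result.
Units of each symbol in W = Fd:
  F (force): kg·m/s²
  d (displacement): m

Multiplying the contributions: [kg·m/s²] · [m]
Adding exponents of each base unit: kg: 1, m: 2, s: -2
SI base units of work: kg·m²/s²

Answer: kg·m²/s²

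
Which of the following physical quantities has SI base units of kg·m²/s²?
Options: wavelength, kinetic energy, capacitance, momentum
Checking the SI base units of each option:
  wavelength (λ = v/f): m  ✗
  kinetic energy (E = ½mv²): kg·m²/s²  ✓ matches
  capacitance (C = Q/V): s⁴·A²/(kg·m²)  ✗
  momentum (p = mv): kg·m/s  ✗

Only kinetic energy has units kg·m²/s².

Answer: kinetic energy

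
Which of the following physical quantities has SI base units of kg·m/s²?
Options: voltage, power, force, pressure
Checking the SI base units of each option:
  voltage (V = IR): kg·m²/(s³·A)  ✗
  power (P = W/t): kg·m²/s³  ✗
  force (F = ma): kg·m/s²  ✓ matches
  pressure (P = F/A): kg/(m·s²)  ✗

Only force has units kg·m/s².

Answer: force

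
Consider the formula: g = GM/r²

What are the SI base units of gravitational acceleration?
Units of each symbol in g = GM/r²:
  G (gravitational constant): m³/(kg·s²)
  M (mass): kg
  r (distance): m  → to the power 2 in the denominator, contributes 1/m²

Multiplying the contributions: [m³/(kg·s²)] · [kg] · [1/m²]
Adding exponents of each base unit: m: 1, s: -2
SI base units of gravitational acceleration: m/s²

Answer: m/s²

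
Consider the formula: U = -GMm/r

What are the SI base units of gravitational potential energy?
Units of each symbol in U = -GMm/r:
  G (gravitational constant): m³/(kg·s²)
  M (mass): kg
  m (mass): kg
  r (distance): m  → in the denominator, contributes 1/m
  The minus sign does not affect the units.

Multiplying the contributions: [m³/(kg·s²)] · [kg] · [kg] · [1/m]
Adding exponents of each base unit: kg: 1, m: 2, s: -2
SI base units of gravitational potential energy: kg·m²/s²

Answer: kg·m²/s²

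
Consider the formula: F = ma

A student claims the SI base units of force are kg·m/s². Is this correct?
Units of each symbol in F = ma:
  m (mass): kg
  a (acceleration): m/s²

Multiplying the contributions: [kg] · [m/s²]
Adding exponents of each base unit: kg: 1, m: 1, s: -2
SI base units of force: kg·m/s²

The claimed units kg·m/s² match the derived units, so the claim is correct.

Answer: Yes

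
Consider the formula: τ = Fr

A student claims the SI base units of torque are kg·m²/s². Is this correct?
Units of each symbol in τ = Fr:
  F (force): kg·m/s²
  r (lever arm): m

Multiplying the contributions: [kg·m/s²] · [m]
Adding exponents of each base unit: kg: 1, m: 2, s: -2
SI base units of torque: kg·m²/s²

The claimed units kg·m²/s² match the derived units, so the claim is correct.

Answer: Yes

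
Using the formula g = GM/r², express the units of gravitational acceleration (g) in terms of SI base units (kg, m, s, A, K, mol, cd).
Units of each symbol in g = GM/r²:
  G (gravitational constant): m³/(kg·s²)
  M (mass): kg
  r (distance): m  → to the power 2 in the denominator, contributes 1/m²

Multiplying the contributions: [m³/(kg·s²)] · [kg] · [1/m²]
Adding exponents of each base unit: m: 1, s: -2
SI base units of gravitational acceleration: m/s²

Answer: m/s²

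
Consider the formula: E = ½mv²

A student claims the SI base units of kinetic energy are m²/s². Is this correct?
Units of each symbol in E = ½mv²:
  m (mass): kg
  v (speed): m/s  → to the power 2, contributes m²/s²
  The factor ½ is dimensionless.

Multiplying the contributions: [kg] · [m²/s²]
Adding exponents of each base unit: kg: 1, m: 2, s: -2
SI base units of kinetic energy: kg·m²/s²

The claimed units m²/s² (exponents m: 2, s: -2) do not match the derived units kg·m²/s² (exponents kg: 1, m: 2, s: -2), so the claim is incorrect.

Answer: No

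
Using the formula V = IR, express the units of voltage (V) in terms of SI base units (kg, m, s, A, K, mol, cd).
Units of each symbol in V = IR:
  I (current): A
  R (resistance, in ohms): kg·m²/(s³·A²)

Multiplying the contributions: [A] · [kg·m²/(s³·A²)]
Adding exponents of each base unit: kg: 1, m: 2, s: -3, A: -1
SI base units of voltage: kg·m²/(s³·A)

Answer: kg·m²/(s³·A)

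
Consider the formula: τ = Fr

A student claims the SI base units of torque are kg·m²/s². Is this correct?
Units of each symbol in τ = Fr:
  F (force): kg·m/s²
  r (lever arm): m

Multiplying the contributions: [kg·m/s²] · [m]
Adding exponents of each base unit: kg: 1, m: 2, s: -2
SI base units of torque: kg·m²/s²

The claimed units kg·m²/s² match the derived units, so the claim is correct.

Answer: Yes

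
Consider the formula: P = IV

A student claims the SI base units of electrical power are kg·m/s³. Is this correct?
Units of each symbol in P = IV:
  I (current): A
  V (voltage, in volts): kg·m²/(s³·A)

Multiplying the contributions: [A] · [kg·m²/(s³·A)]
Adding exponents of each base unit: kg: 1, m: 2, s: -3
SI base units of electrical power: kg·m²/s³

The claimed units kg·m/s³ (exponents kg: 1, m: 1, s: -3) do not match the derived units kg·m²/s³ (exponents kg: 1, m: 2, s: -3), so the claim is incorrect.

Answer: No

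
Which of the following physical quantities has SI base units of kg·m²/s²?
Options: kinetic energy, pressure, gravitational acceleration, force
Checking the SI base units of each option:
  kinetic energy (E = ½mv²): kg·m²/s²  ✓ matches
  pressure (P = F/A): kg/(m·s²)  ✗
  gravitational acceleration (g = GM/r²): m/s²  ✗
  force (F = ma): kg·m/s²  ✗

Only kinetic energy has units kg·m²/s².

Answer: kinetic energy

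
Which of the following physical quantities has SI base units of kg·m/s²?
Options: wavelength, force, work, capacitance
Checking the SI base units of each option:
  wavelength (λ = v/f): m  ✗
  force (F = ma): kg·m/s²  ✓ matches
  work (W = Fd): kg·m²/s²  ✗
  capacitance (C = Q/V): s⁴·A²/(kg·m²)  ✗

Only force has units kg·m/s².

Answer: force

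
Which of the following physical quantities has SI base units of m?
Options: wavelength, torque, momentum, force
Checking the SI base units of each option:
  wavelength (λ = v/f): m  ✓ matches
  torque (τ = Fr): kg·m²/s²  ✗
  momentum (p = mv): kg·m/s  ✗
  force (F = ma): kg·m/s²  ✗

Only wavelength has units m.

Answer: wavelength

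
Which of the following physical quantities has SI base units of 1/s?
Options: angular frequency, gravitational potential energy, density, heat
Checking the SI base units of each option:
  angular frequency (ω = 2πf): 1/s  ✓ matches
  gravitational potential energy (U = -GMm/r): kg·m²/s²  ✗
  density (ρ = m/V): kg/m³  ✗
  heat (Q = mcΔT): kg·m²/s²  ✗

Only angular frequency has units 1/s.

Answer: angular frequency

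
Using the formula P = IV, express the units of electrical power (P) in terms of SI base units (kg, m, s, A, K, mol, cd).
Units of each symbol in P = IV:
  I (current): A
  V (voltage, in volts): kg·m²/(s³·A)

Multiplying the contributions: [A] · [kg·m²/(s³·A)]
Adding exponents of each base unit: kg: 1, m: 2, s: -3
SI base units of electrical power: kg·m²/s³

Answer: kg·m²/s³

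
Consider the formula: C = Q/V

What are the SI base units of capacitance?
Units of each symbol in C = Q/V:
  Q (charge, in coulombs): s·A
  V (voltage, in volts): kg·m²/(s³·A)  → in the denominator, contributes s³·A/(kg·m²)

Multiplying the contributions: [s·A] · [s³·A/(kg·m²)]
Adding exponents of each base unit: kg: -1, m: -2, s: 4, A: 2
SI base units of capacitance: s⁴·A²/(kg·m²)

Answer: s⁴·A²/(kg·m²)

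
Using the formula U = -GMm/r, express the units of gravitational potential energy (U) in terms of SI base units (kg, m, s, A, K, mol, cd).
Units of each symbol in U = -GMm/r:
  G (gravitational constant): m³/(kg·s²)
  M (mass): kg
  m (mass): kg
  r (distance): m  → in the denominator, contributes 1/m
  The minus sign does not affect the units.

Multiplying the contributions: [m³/(kg·s²)] · [kg] · [kg] · [1/m]
Adding exponents of each base unit: kg: 1, m: 2, s: -2
SI base units of gravitational potential energy: kg·m²/s²

Answer: kg·m²/s²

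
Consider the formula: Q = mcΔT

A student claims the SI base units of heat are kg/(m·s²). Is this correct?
Units of each symbol in Q = mcΔT:
  m (mass): kg
  c (specific heat capacity, in J/(kg·K)): m²/(s²·K)
  ΔT (temperature change): K

Multiplying the contributions: [kg] · [m²/(s²·K)] · [K]
Adding exponents of each base unit: kg: 1, m: 2, s: -2
SI base units of heat: kg·m²/s²

The claimed units kg/(m·s²) (exponents kg: 1, m: -1, s: -2) do not match the derived units kg·m²/s² (exponents kg: 1, m: 2, s: -2), so the claim is incorrect.

Answer: No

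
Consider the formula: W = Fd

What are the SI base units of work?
Units of each symbol in W = Fd:
  F (force): kg·m/s²
  d (displacement): m

Multiplying the contributions: [kg·m/s²] · [m]
Adding exponents of each base unit: kg: 1, m: 2, s: -2
SI base units of work: kg·m²/s²

Answer: kg·m²/s²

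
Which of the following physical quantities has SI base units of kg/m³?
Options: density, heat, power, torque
Checking the SI base units of each option:
  density (ρ = m/V): kg/m³  ✓ matches
  heat (Q = mcΔT): kg·m²/s²  ✗
  power (P = W/t): kg·m²/s³  ✗
  torque (τ = Fr): kg·m²/s²  ✗

Only density has units kg/m³.

Answer: density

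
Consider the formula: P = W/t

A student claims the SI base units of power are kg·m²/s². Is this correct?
Units of each symbol in P = W/t:
  W (work): kg·m²/s²
  t (time): s  → in the denominator, contributes 1/s

Multiplying the contributions: [kg·m²/s²] · [1/s]
Adding exponents of each base unit: kg: 1, m: 2, s: -3
SI base units of power: kg·m²/s³

The claimed units kg·m²/s² (exponents kg: 1, m: 2, s: -2) do not match the derived units kg·m²/s³ (exponents kg: 1, m: 2, s: -3), so the claim is incorrect.

Answer: No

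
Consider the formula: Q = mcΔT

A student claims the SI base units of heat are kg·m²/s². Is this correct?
Units of each symbol in Q = mcΔT:
  m (mass): kg
  c (specific heat capacity, in J/(kg·K)): m²/(s²·K)
  ΔT (temperature change): K

Multiplying the contributions: [kg] · [m²/(s²·K)] · [K]
Adding exponents of each base unit: kg: 1, m: 2, s: -2
SI base units of heat: kg·m²/s²

The claimed units kg·m²/s² match the derived units, so the claim is correct.

Answer: Yes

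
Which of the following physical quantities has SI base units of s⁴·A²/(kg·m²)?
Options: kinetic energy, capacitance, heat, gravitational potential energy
Checking the SI base units of each option:
  kinetic energy (E = ½mv²): kg·m²/s²  ✗
  capacitance (C = Q/V): s⁴·A²/(kg·m²)  ✓ matches
  heat (Q = mcΔT): kg·m²/s²  ✗
  gravitational potential energy (U = -GMm/r): kg·m²/s²  ✗

Only capacitance has units s⁴·A²/(kg·m²).

Answer: capacitance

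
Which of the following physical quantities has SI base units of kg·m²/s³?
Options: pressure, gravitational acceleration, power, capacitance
Checking the SI base units of each option:
  pressure (P = F/A): kg/(m·s²)  ✗
  gravitational acceleration (g = GM/r²): m/s²  ✗
  power (P = W/t): kg·m²/s³  ✓ matches
  capacitance (C = Q/V): s⁴·A²/(kg·m²)  ✗

Only power has units kg·m²/s³.

Answer: power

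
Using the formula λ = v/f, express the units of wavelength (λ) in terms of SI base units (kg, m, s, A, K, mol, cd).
Units of each symbol in λ = v/f:
  v (wave speed): m/s
  f (frequency): 1/s  → in the denominator, contributes s

Multiplying the contributions: [m/s] · [s]
Adding exponents of each base unit: m: 1
SI base units of wavelength: m

Answer: m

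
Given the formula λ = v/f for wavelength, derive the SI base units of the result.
Units of each symbol in λ = v/f:
  v (wave speed): m/s
  f (frequency): 1/s  → in the denominator, contributes s

Multiplying the contributions: [m/s] · [s]
Adding exponents of each base unit: m: 1
SI base units of wavelength: m

Answer: m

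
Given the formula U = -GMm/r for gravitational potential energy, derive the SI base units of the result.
Units of each symbol in U = -GMm/r:
  G (gravitational constant): m³/(kg·s²)
  M (mass): kg
  m (mass): kg
  r (distance): m  → in the denominator, contributes 1/m
  The minus sign does not affect the units.

Multiplying the contributions: [m³/(kg·s²)] · [kg] · [kg] · [1/m]
Adding exponents of each base unit: kg: 1, m: 2, s: -2
SI base units of gravitational potential energy: kg·m²/s²

Answer: kg·m²/s²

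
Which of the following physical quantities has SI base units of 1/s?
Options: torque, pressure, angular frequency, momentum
Checking the SI base units of each option:
  torque (τ = Fr): kg·m²/s²  ✗
  pressure (P = F/A): kg/(m·s²)  ✗
  angular frequency (ω = 2πf): 1/s  ✓ matches
  momentum (p = mv): kg·m/s  ✗

Only angular frequency has units 1/s.

Answer: angular frequency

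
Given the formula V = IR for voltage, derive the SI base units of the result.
Units of each symbol in V = IR:
  I (current): A
  R (resistance, in ohms): kg·m²/(s³·A²)

Multiplying the contributions: [A] · [kg·m²/(s³·A²)]
Adding exponents of each base unit: kg: 1, m: 2, s: -3, A: -1
SI base units of voltage: kg·m²/(s³·A)

Answer: kg·m²/(s³·A)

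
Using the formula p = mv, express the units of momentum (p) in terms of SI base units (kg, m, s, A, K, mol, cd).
Units of each symbol in p = mv:
  m (mass): kg
  v (velocity): m/s

Multiplying the contributions: [kg] · [m/s]
Adding exponents of each base unit: kg: 1, m: 1, s: -1
SI base units of momentum: kg·m/s

Answer: kg·m/s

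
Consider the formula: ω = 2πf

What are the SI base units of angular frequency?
Units of each symbol in ω = 2πf:
  f (frequency): 1/s
  The factor 2π is dimensionless.

Multiplying the contributions: [1/s]
Adding exponents of each base unit: s: -1
SI base units of angular frequency: 1/s

Answer: 1/s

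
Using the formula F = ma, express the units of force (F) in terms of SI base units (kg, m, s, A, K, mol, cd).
Units of each symbol in F = ma:
  m (mass): kg
  a (acceleration): m/s²

Multiplying the contributions: [kg] · [m/s²]
Adding exponents of each base unit: kg: 1, m: 1, s: -2
SI base units of force: kg·m/s²

Answer: kg·m/s²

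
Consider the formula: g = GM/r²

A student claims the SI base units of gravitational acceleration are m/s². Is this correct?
Units of each symbol in g = GM/r²:
  G (gravitational constant): m³/(kg·s²)
  M (mass): kg
  r (distance): m  → to the power 2 in the denominator, contributes 1/m²

Multiplying the contributions: [m³/(kg·s²)] · [kg] · [1/m²]
Adding exponents of each base unit: m: 1, s: -2
SI base units of gravitational acceleration: m/s²

The claimed units m/s² match the derived units, so the claim is correct.

Answer: Yes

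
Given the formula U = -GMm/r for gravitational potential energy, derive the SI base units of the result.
Units of each symbol in U = -GMm/r:
  G (gravitational constant): m³/(kg·s²)
  M (mass): kg
  m (mass): kg
  r (distance): m  → in the denominator, contributes 1/m
  The minus sign does not affect the units.

Multiplying the contributions: [m³/(kg·s²)] · [kg] · [kg] · [1/m]
Adding exponents of each base unit: kg: 1, m: 2, s: -2
SI base units of gravitational potential energy: kg·m²/s²

Answer: kg·m²/s²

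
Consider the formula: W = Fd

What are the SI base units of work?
Units of each symbol in W = Fd:
  F (force): kg·m/s²
  d (displacement): m

Multiplying the contributions: [kg·m/s²] · [m]
Adding exponents of each base unit: kg: 1, m: 2, s: -2
SI base units of work: kg·m²/s²

Answer: kg·m²/s²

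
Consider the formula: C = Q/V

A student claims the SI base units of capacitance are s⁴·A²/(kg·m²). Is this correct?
Units of each symbol in C = Q/V:
  Q (charge, in coulombs): s·A
  V (voltage, in volts): kg·m²/(s³·A)  → in the denominator, contributes s³·A/(kg·m²)

Multiplying the contributions: [s·A] · [s³·A/(kg·m²)]
Adding exponents of each base unit: kg: -1, m: -2, s: 4, A: 2
SI base units of capacitance: s⁴·A²/(kg·m²)

The claimed units s⁴·A²/(kg·m²) match the derived units, so the claim is correct.

Answer: Yes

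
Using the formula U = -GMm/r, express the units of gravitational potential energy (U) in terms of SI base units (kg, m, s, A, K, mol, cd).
Units of each symbol in U = -GMm/r:
  G (gravitational constant): m³/(kg·s²)
  M (mass): kg
  m (mass): kg
  r (distance): m  → in the denominator, contributes 1/m
  The minus sign does not affect the units.

Multiplying the contributions: [m³/(kg·s²)] · [kg] · [kg] · [1/m]
Adding exponents of each base unit: kg: 1, m: 2, s: -2
SI base units of gravitational potential energy: kg·m²/s²

Answer: kg·m²/s²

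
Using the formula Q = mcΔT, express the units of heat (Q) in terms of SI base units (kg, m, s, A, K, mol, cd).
Units of each symbol in Q = mcΔT:
  m (mass): kg
  c (specific heat capacity, in J/(kg·K)): m²/(s²·K)
  ΔT (temperature change): K

Multiplying the contributions: [kg] · [m²/(s²·K)] · [K]
Adding exponents of each base unit: kg: 1, m: 2, s: -2
SI base units of heat: kg·m²/s²

Answer: kg·m²/s²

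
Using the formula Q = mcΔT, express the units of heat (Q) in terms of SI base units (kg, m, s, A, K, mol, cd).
Units of each symbol in Q = mcΔT:
  m (mass): kg
  c (specific heat capacity, in J/(kg·K)): m²/(s²·K)
  ΔT (temperature change): K

Multiplying the contributions: [kg] · [m²/(s²·K)] · [K]
Adding exponents of each base unit: kg: 1, m: 2, s: -2
SI base units of heat: kg·m²/s²

Answer: kg·m²/s²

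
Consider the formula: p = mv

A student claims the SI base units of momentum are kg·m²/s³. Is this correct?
Units of each symbol in p = mv:
  m (mass): kg
  v (velocity): m/s

Multiplying the contributions: [kg] · [m/s]
Adding exponents of each base unit: kg: 1, m: 1, s: -1
SI base units of momentum: kg·m/s

The claimed units kg·m²/s³ (exponents kg: 1, m: 2, s: -3) do not match the derived units kg·m/s (exponents kg: 1, m: 1, s: -1), so the claim is incorrect.

Answer: No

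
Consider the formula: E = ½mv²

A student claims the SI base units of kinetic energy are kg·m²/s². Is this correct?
Units of each symbol in E = ½mv²:
  m (mass): kg
  v (speed): m/s  → to the power 2, contributes m²/s²
  The factor ½ is dimensionless.

Multiplying the contributions: [kg] · [m²/s²]
Adding exponents of each base unit: kg: 1, m: 2, s: -2
SI base units of kinetic energy: kg·m²/s²

The claimed units kg·m²/s² match the derived units, so the claim is correct.

Answer: Yes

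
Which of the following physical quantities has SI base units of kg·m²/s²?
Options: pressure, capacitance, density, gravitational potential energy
Checking the SI base units of each option:
  pressure (P = F/A): kg/(m·s²)  ✗
  capacitance (C = Q/V): s⁴·A²/(kg·m²)  ✗
  density (ρ = m/V): kg/m³  ✗
  gravitational potential energy (U = -GMm/r): kg·m²/s²  ✓ matches

Only gravitational potential energy has units kg·m²/s².

Answer: gravitational potential energy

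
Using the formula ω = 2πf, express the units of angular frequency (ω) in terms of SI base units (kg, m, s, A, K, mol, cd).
Units of each symbol in ω = 2πf:
  f (frequency): 1/s
  The factor 2π is dimensionless.

Multiplying the contributions: [1/s]
Adding exponents of each base unit: s: -1
SI base units of angular frequency: 1/s

Answer: 1/s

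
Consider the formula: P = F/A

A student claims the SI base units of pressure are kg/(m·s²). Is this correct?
Units of each symbol in P = F/A:
  F (force): kg·m/s²
  A (area): m²  → in the denominator, contributes 1/m²

Multiplying the contributions: [kg·m/s²] · [1/m²]
Adding exponents of each base unit: kg: 1, m: -1, s: -2
SI base units of pressure: kg/(m·s²)

The claimed units kg/(m·s²) match the derived units, so the claim is correct.

Answer: Yes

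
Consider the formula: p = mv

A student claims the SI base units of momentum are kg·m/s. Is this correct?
Units of each symbol in p = mv:
  m (mass): kg
  v (velocity): m/s

Multiplying the contributions: [kg] · [m/s]
Adding exponents of each base unit: kg: 1, m: 1, s: -1
SI base units of momentum: kg·m/s

The claimed units kg·m/s match the derived units, so the claim is correct.

Answer: Yes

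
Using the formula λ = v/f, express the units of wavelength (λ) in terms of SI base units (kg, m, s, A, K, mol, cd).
Units of each symbol in λ = v/f:
  v (wave speed): m/s
  f (frequency): 1/s  → in the denominator, contributes s

Multiplying the contributions: [m/s] · [s]
Adding exponents of each base unit: m: 1
SI base units of wavelength: m

Answer: m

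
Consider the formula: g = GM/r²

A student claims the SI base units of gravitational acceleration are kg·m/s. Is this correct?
Units of each symbol in g = GM/r²:
  G (gravitational constant): m³/(kg·s²)
  M (mass): kg
  r (distance): m  → to the power 2 in the denominator, contributes 1/m²

Multiplying the contributions: [m³/(kg·s²)] · [kg] · [1/m²]
Adding exponents of each base unit: m: 1, s: -2
SI base units of gravitational acceleration: m/s²

The claimed units kg·m/s (exponents kg: 1, m: 1, s: -1) do not match the derived units m/s² (exponents m: 1, s: -2), so the claim is incorrect.

Answer: No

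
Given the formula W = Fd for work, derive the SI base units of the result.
Units of each symbol in W = Fd:
  F (force): kg·m/s²
  d (displacement): m

Multiplying the contributions: [kg·m/s²] · [m]
Adding exponents of each base unit: kg: 1, m: 2, s: -2
SI base units of work: kg·m²/s²

Answer: kg·m²/s²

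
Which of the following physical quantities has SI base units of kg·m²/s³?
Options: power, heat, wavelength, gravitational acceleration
Checking the SI base units of each option:
  power (P = W/t): kg·m²/s³  ✓ matches
  heat (Q = mcΔT): kg·m²/s²  ✗
  wavelength (λ = v/f): m  ✗
  gravitational acceleration (g = GM/r²): m/s²  ✗

Only power has units kg·m²/s³.

Answer: power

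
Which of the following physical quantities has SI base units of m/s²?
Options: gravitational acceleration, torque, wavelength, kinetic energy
Checking the SI base units of each option:
  gravitational acceleration (g = GM/r²): m/s²  ✓ matches
  torque (τ = Fr): kg·m²/s²  ✗
  wavelength (λ = v/f): m  ✗
  kinetic energy (E = ½mv²): kg·m²/s²  ✗

Only gravitational acceleration has units m/s².

Answer: gravitational acceleration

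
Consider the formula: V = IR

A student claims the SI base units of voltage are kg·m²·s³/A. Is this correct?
Units of each symbol in V = IR:
  I (current): A
  R (resistance, in ohms): kg·m²/(s³·A²)

Multiplying the contributions: [A] · [kg·m²/(s³·A²)]
Adding exponents of each base unit: kg: 1, m: 2, s: -3, A: -1
SI base units of voltage: kg·m²/(s³·A)

The claimed units kg·m²·s³/A (exponents kg: 1, m: 2, s: 3, A: -1) do not match the derived units kg·m²/(s³·A) (exponents kg: 1, m: 2, s: -3, A: -1), so the claim is incorrect.

Answer: No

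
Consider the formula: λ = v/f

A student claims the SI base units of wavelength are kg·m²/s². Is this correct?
Units of each symbol in λ = v/f:
  v (wave speed): m/s
  f (frequency): 1/s  → in the denominator, contributes s

Multiplying the contributions: [m/s] · [s]
Adding exponents of each base unit: m: 1
SI base units of wavelength: m

The claimed units kg·m²/s² (exponents kg: 1, m: 2, s: -2) do not match the derived units m (exponents m: 1), so the claim is incorrect.

Answer: No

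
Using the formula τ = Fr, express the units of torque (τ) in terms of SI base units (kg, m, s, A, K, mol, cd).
Units of each symbol in τ = Fr:
  F (force): kg·m/s²
  r (lever arm): m

Multiplying the contributions: [kg·m/s²] · [m]
Adding exponents of each base unit: kg: 1, m: 2, s: -2
SI base units of torque: kg·m²/s²

Answer: kg·m²/s²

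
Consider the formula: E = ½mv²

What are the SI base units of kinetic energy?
Units of each symbol in E = ½mv²:
  m (mass): kg
  v (speed): m/s  → to the power 2, contributes m²/s²
  The factor ½ is dimensionless.

Multiplying the contributions: [kg] · [m²/s²]
Adding exponents of each base unit: kg: 1, m: 2, s: -2
SI base units of kinetic energy: kg·m²/s²

Answer: kg·m²/s²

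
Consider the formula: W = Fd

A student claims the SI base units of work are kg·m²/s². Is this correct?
Units of each symbol in W = Fd:
  F (force): kg·m/s²
  d (displacement): m

Multiplying the contributions: [kg·m/s²] · [m]
Adding exponents of each base unit: kg: 1, m: 2, s: -2
SI base units of work: kg·m²/s²

The claimed units kg·m²/s² match the derived units, so the claim is correct.

Answer: Yes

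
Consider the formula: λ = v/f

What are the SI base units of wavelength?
Units of each symbol in λ = v/f:
  v (wave speed): m/s
  f (frequency): 1/s  → in the denominator, contributes s

Multiplying the contributions: [m/s] · [s]
Adding exponents of each base unit: m: 1
SI base units of wavelength: m

Answer: m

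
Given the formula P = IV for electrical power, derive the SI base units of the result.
Units of each symbol in P = IV:
  I (current): A
  V (voltage, in volts): kg·m²/(s³·A)

Multiplying the contributions: [A] · [kg·m²/(s³·A)]
Adding exponents of each base unit: kg: 1, m: 2, s: -3
SI base units of electrical power: kg·m²/s³

Answer: kg·m²/s³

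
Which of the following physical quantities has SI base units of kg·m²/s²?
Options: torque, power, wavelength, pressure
Checking the SI base units of each option:
  torque (τ = Fr): kg·m²/s²  ✓ matches
  power (P = W/t): kg·m²/s³  ✗
  wavelength (λ = v/f): m  ✗
  pressure (P = F/A): kg/(m·s²)  ✗

Only torque has units kg·m²/s².

Answer: torque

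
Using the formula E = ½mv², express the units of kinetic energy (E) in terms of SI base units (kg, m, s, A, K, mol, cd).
Units of each symbol in E = ½mv²:
  m (mass): kg
  v (speed): m/s  → to the power 2, contributes m²/s²
  The factor ½ is dimensionless.

Multiplying the contributions: [kg] · [m²/s²]
Adding exponents of each base unit: kg: 1, m: 2, s: -2
SI base units of kinetic energy: kg·m²/s²

Answer: kg·m²/s²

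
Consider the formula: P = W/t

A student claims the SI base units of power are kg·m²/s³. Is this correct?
Units of each symbol in P = W/t:
  W (work): kg·m²/s²
  t (time): s  → in the denominator, contributes 1/s

Multiplying the contributions: [kg·m²/s²] · [1/s]
Adding exponents of each base unit: kg: 1, m: 2, s: -3
SI base units of power: kg·m²/s³

The claimed units kg·m²/s³ match the derived units, so the claim is correct.

Answer: Yes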